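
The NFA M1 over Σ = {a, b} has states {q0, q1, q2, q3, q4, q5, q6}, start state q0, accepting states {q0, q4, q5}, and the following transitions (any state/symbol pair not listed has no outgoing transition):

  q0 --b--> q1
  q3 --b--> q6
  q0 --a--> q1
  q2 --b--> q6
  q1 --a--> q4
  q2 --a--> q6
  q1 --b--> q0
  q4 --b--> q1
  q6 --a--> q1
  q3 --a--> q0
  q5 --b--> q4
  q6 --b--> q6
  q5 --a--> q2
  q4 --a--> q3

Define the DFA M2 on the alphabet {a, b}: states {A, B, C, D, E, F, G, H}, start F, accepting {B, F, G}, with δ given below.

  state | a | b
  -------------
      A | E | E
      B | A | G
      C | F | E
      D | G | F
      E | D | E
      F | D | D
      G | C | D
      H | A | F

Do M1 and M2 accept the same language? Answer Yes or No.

Yes

Exploring the product automaton M1 × M2 from the start pair (q0, F), following both machines on each input symbol, reaches 5 state pairs: (q0, F), (q1, D), (q4, G), (q3, C), (q6, E).
M1 accepts in {q0, q4, q5} and M2 accepts in {B, F, G}. In every reachable pair the two components are either both accepting — (q0, F), (q4, G) — or both non-accepting, so no string is accepted by exactly one of the machines: L(M1) \ L(M2) and L(M2) \ L(M1) are both empty.
Hence every string is accepted by M1 iff it is accepted by M2, and the two languages coincide.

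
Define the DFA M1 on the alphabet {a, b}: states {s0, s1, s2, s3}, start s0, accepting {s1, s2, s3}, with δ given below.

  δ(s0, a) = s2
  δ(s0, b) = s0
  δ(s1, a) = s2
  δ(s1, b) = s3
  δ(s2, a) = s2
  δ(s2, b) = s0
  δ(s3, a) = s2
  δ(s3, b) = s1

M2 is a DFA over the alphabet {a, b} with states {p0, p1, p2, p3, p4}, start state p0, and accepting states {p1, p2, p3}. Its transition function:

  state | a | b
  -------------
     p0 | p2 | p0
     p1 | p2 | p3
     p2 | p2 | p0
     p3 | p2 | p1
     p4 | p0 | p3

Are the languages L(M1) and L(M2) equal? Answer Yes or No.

Exploring the product automaton M1 × M2 from the start pair (s0, p0), following both machines on each input symbol, reaches 2 state pairs: (s0, p0), (s2, p2).
M1 accepts in {s1, s2, s3} and M2 accepts in {p1, p2, p3}. In every reachable pair the two components are either both accepting — (s2, p2) — or both non-accepting, so no string is accepted by exactly one of the machines: L(M1) \ L(M2) and L(M2) \ L(M1) are both empty.
Hence every string is accepted by M1 iff it is accepted by M2, and the two languages coincide.

Yes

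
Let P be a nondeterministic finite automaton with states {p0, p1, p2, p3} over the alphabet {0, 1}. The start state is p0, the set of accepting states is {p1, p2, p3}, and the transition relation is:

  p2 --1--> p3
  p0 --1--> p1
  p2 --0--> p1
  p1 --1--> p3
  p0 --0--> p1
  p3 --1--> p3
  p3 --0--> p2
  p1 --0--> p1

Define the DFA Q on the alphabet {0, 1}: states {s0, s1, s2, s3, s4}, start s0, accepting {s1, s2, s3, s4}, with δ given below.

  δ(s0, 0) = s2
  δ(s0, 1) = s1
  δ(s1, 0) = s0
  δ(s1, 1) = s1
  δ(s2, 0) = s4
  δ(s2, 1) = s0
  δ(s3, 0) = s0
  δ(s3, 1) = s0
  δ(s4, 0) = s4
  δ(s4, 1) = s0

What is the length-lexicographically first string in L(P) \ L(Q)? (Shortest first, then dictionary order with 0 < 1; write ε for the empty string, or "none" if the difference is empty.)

The string 01 is accepted by P but not by Q.
No shorter string lies in the difference, and 01 is the lexicographically first length-2 string in L(P) \ L(Q).

01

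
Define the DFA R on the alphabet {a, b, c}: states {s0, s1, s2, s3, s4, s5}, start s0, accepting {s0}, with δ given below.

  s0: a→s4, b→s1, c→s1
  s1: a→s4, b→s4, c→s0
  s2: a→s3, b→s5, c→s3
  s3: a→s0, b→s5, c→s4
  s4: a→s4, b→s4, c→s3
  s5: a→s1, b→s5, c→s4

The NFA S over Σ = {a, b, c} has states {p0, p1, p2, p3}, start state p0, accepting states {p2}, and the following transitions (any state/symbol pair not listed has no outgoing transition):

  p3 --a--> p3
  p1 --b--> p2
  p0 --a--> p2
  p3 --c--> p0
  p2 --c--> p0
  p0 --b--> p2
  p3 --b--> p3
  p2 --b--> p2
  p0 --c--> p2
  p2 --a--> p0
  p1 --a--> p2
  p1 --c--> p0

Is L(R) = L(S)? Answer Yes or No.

The empty string ε is accepted by R but rejected by S.
So L(R) ≠ L(S).

No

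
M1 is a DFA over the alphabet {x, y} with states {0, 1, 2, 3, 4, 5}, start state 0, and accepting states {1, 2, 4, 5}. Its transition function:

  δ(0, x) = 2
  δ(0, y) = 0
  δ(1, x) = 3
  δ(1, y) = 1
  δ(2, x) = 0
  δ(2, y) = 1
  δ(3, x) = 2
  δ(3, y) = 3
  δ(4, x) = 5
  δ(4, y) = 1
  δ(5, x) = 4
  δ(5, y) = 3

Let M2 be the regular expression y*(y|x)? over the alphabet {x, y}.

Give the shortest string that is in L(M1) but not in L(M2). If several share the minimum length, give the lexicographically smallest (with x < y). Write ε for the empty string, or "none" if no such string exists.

xy

The string xy is accepted by M1 but not by M2.
No shorter string lies in the difference, and xy is the lexicographically first length-2 string in L(M1) \ L(M2).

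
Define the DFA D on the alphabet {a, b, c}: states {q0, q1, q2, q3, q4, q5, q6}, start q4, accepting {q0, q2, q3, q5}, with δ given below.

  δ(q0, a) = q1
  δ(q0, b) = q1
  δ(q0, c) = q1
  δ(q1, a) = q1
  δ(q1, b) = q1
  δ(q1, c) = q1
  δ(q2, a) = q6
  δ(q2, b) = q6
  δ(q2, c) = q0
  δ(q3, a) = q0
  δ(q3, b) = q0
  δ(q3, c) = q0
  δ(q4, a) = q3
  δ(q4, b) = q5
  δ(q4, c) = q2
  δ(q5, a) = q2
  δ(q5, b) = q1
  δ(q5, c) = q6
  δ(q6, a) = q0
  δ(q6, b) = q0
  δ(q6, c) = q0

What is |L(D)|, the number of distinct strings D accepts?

The useful subgraph on states {q0, q2, q3, q4, q5, q6} is acyclic, so L(D) is finite; the longest accepting path visits 5 useful states, giving maximum string length 4.
Counting accepting paths from q4 by length: 3 of length 1, 5 of length 2, 10 of length 3, 6 of length 4. Total 24.

24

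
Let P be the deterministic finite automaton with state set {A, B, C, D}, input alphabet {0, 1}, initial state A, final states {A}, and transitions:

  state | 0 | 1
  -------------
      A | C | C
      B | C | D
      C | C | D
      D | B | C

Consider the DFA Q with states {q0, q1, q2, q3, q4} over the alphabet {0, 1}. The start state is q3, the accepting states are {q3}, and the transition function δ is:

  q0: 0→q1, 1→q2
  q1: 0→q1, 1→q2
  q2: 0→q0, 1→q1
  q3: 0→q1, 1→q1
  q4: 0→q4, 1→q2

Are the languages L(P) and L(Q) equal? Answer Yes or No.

Yes

Exploring the product automaton P × Q from the start pair (A, q3), following both machines on each input symbol, reaches 4 state pairs: (A, q3), (C, q1), (D, q2), (B, q0).
P accepts in {A} and Q accepts in {q3}. In every reachable pair the two components are either both accepting — (A, q3) — or both non-accepting, so no string is accepted by exactly one of the machines: L(P) \ L(Q) and L(Q) \ L(P) are both empty.
Hence every string is accepted by P iff it is accepted by Q, and the two languages coincide.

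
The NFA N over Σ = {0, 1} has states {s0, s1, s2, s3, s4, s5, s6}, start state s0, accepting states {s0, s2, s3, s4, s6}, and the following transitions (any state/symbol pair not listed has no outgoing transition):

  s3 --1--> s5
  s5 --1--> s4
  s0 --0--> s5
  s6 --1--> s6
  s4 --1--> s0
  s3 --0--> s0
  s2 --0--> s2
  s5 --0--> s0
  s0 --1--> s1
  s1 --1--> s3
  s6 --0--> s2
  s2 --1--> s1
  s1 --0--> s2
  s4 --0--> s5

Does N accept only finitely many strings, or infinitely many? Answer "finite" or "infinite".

infinite

State s1 is reachable from the start and can reach an accepting state, and it lies on the cycle s1 → s2 → s1.
Traversing that cycle any number of times yields accepted strings of unbounded length, so the language is infinite.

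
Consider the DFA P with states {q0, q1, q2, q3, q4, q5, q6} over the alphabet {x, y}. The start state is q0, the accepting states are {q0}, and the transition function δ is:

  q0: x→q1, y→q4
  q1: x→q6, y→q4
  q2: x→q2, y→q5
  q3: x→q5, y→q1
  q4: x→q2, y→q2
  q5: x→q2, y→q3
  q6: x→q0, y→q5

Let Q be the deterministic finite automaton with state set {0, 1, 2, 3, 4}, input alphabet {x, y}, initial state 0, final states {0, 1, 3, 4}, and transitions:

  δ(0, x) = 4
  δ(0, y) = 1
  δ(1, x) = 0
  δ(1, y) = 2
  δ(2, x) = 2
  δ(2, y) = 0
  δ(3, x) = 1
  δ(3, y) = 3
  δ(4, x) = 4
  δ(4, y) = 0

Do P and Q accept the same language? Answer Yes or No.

No

The string xxyyyxx is accepted by P but rejected by Q.
So L(P) ≠ L(Q).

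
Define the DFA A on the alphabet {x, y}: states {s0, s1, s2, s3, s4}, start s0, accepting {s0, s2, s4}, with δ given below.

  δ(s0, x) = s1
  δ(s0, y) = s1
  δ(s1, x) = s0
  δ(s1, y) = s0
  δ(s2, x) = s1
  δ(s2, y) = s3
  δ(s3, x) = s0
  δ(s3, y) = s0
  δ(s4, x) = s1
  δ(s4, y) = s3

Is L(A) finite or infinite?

State s0 is reachable from the start and can reach an accepting state, and it lies on the cycle s0 → s1 → s0.
Traversing that cycle any number of times yields accepted strings of unbounded length, so the language is infinite.

infinite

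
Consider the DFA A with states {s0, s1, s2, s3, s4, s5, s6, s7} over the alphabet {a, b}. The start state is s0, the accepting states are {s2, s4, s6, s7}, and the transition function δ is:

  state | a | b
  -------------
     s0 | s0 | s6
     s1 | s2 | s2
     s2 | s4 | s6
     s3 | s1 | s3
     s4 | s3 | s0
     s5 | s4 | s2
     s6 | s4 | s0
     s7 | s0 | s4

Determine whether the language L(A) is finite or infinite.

State s0 is reachable from the start and can reach an accepting state, and it lies on the cycle s0 → s0.
Traversing that cycle any number of times yields accepted strings of unbounded length, so the language is infinite.

infinite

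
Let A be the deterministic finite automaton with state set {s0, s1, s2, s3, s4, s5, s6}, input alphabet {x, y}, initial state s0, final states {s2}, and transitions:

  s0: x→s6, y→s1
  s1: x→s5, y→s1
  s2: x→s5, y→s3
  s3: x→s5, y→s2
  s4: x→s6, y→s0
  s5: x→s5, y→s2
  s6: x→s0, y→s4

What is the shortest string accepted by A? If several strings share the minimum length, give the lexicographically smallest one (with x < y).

yxy

A breadth-first search from s0 reaches an accepting state first via the path s0 → s1 → s5 → s2 on input yxy.
No string of length < 3 is accepted (BFS exhausts all shorter strings without reaching an accepting state), and yxy is the lexicographically least accepting string of length 3.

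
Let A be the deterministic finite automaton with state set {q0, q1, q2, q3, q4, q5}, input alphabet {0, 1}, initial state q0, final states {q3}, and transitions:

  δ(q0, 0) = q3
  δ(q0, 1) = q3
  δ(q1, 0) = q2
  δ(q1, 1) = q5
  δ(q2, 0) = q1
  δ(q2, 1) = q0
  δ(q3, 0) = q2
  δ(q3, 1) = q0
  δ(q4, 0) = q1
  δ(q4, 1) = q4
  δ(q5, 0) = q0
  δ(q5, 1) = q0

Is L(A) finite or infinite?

State q0 is reachable from the start and can reach an accepting state, and it lies on the cycle q0 → q3 → q0.
Traversing that cycle any number of times yields accepted strings of unbounded length, so the language is infinite.

infinite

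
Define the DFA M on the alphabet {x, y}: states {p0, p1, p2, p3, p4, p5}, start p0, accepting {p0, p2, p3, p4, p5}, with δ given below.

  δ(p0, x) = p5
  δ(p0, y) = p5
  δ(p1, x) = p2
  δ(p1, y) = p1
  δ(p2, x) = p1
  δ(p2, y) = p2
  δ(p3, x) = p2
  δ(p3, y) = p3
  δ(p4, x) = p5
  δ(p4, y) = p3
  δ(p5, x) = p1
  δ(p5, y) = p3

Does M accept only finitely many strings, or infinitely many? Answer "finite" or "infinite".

infinite

State p1 is reachable from the start and can reach an accepting state, and it lies on the cycle p1 → p1.
Traversing that cycle any number of times yields accepted strings of unbounded length, so the language is infinite.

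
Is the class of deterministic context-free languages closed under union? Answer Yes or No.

{aⁿbⁿ : n≥0} and {aⁿb²ⁿ : n≥0} are each accepted by a deterministic PDA (push the a's; pop one per b, respectively one per two b's), but their union U is not. Suppose a DPDA M accepted U. Being deterministic, M has a single run on aⁿb²ⁿ, and since aⁿbⁿ ∈ U that run passes through an accepting configuration right after consuming the prefix aⁿbⁿ and then goes on to accept again after n more b's. Build an ordinary (nondeterministic) PDA M′ that simulates M on a's and b's and, at any moment when M is in an accepting state, may switch to a second mode in which it reads only c's, feeding each c to M as a b; M′ accepts when M does. Then M′ accepts aⁱbʲcᵏ (k≥1) exactly when both aⁱbʲ ∈ U and aⁱbʲ⁺ᵏ ∈ U, and checking the four cases (i=j or j=2i, combined with j+k=i or j+k=2i) leaves only i=j=k: so L(M′) ∩ a*b*c⁺ = {aⁿbⁿcⁿ : n≥1} would be context-free, which it is not (pumping lemma) — contradiction. (The union is an unambiguous CFL; it is determinism, not unambiguity, that fails.)

No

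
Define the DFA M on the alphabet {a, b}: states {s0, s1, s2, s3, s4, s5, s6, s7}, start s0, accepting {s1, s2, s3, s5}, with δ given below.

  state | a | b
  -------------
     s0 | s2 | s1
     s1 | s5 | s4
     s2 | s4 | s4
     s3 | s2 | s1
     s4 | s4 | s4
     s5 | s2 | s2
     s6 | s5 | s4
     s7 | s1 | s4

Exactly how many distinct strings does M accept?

The useful subgraph on states {s0, s1, s2, s5} is acyclic, so L(M) is finite; the longest accepting path visits 4 useful states, giving maximum string length 3.
Counting accepting paths from s0 by length: 2 of length 1, 1 of length 2, 2 of length 3. Total 5.

5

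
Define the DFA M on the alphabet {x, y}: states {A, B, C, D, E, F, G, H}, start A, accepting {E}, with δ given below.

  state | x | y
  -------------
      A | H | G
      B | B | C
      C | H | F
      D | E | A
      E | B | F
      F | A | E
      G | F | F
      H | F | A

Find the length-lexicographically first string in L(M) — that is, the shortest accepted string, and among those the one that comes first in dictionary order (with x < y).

xxy

A breadth-first search from A reaches an accepting state first via the path A → H → F → E on input xxy.
No string of length < 3 is accepted (BFS exhausts all shorter strings without reaching an accepting state), and xxy is the lexicographically least accepting string of length 3.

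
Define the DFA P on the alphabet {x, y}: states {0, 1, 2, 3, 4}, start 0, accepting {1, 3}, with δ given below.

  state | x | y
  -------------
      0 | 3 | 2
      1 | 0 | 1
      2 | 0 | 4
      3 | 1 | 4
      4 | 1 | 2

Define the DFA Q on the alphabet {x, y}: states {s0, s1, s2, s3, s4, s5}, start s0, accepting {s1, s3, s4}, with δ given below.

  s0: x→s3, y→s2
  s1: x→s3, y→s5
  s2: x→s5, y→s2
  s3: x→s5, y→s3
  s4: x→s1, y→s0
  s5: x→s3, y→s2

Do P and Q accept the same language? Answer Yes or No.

No

The string xx is accepted by P but rejected by Q.
So L(P) ≠ L(Q).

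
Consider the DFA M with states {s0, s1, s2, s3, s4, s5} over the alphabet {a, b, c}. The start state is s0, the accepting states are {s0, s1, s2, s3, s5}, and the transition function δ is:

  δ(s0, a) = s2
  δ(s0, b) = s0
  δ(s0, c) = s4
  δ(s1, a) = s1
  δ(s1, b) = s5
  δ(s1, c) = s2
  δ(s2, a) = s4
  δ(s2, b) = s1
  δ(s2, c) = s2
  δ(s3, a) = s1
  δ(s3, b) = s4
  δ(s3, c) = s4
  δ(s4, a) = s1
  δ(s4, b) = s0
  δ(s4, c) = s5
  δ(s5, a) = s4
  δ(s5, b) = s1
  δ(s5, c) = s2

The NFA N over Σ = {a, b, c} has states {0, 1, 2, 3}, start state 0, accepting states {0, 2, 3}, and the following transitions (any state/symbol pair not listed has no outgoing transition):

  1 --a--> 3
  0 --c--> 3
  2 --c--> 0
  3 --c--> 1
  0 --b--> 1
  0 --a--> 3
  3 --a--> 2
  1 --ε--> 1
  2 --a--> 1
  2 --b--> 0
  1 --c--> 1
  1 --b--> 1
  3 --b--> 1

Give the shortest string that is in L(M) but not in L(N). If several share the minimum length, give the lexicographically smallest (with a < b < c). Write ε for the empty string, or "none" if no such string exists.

The string b is accepted by M but not by N.
No shorter string lies in the difference, and b is the lexicographically first length-1 string in L(M) \ L(N).

b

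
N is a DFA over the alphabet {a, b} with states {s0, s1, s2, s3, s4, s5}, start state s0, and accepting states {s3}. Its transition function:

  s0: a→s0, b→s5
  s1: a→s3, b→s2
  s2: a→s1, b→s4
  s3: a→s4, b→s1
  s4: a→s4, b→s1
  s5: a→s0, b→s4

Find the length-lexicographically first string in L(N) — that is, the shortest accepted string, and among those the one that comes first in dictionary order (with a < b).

A breadth-first search from s0 reaches an accepting state first via the path s0 → s5 → s4 → s1 → s3 on input bbba.
No string of length < 4 is accepted (BFS exhausts all shorter strings without reaching an accepting state), and bbba is the lexicographically least accepting string of length 4.

bbba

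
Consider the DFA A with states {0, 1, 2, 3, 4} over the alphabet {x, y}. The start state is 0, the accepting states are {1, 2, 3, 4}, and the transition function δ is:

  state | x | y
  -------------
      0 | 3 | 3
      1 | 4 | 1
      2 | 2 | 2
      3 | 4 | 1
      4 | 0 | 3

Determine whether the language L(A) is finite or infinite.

State 1 is reachable from the start and can reach an accepting state, and it lies on the cycle 1 → 1.
Traversing that cycle any number of times yields accepted strings of unbounded length, so the language is infinite.

infinite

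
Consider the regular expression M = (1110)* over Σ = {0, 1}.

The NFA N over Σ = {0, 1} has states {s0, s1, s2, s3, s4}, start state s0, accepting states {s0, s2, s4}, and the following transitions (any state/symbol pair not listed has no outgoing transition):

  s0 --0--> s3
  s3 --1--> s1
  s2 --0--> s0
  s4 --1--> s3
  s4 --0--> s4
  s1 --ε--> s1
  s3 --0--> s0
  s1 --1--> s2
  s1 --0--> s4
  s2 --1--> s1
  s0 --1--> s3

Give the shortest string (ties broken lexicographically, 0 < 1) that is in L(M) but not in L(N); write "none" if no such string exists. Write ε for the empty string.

none

Converting the expression M to a DFA (subset construction, then merging equivalent states) gives the minimal DFA with states {m0, m1, m2, m3, m4}, start state m0, accepting states {m0} and transitions m0: 0→m1, 1→m2; m1: 0→m1, 1→m1; m2: 0→m1, 1→m3; m3: 0→m1, 1→m4; m4: 0→m0, 1→m1.
Exploring the product automaton M × N from the start pair (m0, s0), following both machines on each input symbol, reaches 9 state pairs: (m0, s0), (m1, s3), (m2, s3), (m1, s0), (m1, s1), (m3, s1), (m1, s4), (m1, s2), (m4, s2).
M accepts in {m0} and N accepts in {s0, s2, s4}. The reachable pairs whose M-component is accepting are (m0, s0); in each of them the N-component is accepting too, so the product for L(M) \ L(N) (M-component accepting, N-component rejecting) has no reachable accepting pair and the difference is empty.
So every string accepted by M is also accepted by N: L(M) \ L(N) = ∅ and there is no such string.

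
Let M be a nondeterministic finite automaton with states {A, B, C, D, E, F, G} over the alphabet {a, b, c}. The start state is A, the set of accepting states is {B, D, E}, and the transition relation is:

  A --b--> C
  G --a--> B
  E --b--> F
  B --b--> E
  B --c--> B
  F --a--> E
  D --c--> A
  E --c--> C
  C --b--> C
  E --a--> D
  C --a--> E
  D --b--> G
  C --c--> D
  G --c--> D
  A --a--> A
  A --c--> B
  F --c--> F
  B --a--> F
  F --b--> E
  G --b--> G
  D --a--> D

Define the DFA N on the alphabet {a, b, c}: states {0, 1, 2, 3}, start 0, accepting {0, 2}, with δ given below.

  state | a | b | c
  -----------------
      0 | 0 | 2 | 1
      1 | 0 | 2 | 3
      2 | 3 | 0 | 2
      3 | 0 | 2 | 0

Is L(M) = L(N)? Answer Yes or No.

The string c is accepted by M but rejected by N.
So L(M) ≠ L(N).

No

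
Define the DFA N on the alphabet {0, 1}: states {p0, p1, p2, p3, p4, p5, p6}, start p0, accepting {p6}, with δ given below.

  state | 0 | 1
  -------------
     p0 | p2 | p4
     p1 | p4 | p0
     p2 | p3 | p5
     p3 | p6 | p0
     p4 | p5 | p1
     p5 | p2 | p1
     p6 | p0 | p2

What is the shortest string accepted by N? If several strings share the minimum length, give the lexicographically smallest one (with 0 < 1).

A breadth-first search from p0 reaches an accepting state first via the path p0 → p2 → p3 → p6 on input 000.
No string of length < 3 is accepted (BFS exhausts all shorter strings without reaching an accepting state), and 000 is the lexicographically least accepting string of length 3.

000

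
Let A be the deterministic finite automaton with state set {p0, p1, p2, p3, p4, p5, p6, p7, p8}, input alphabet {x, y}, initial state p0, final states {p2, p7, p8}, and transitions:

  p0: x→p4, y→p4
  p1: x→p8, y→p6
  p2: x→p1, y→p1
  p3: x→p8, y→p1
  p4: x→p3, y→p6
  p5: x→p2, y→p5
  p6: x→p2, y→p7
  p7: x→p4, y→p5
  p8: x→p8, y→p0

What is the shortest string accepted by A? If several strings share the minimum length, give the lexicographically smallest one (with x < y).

A breadth-first search from p0 reaches an accepting state first via the path p0 → p4 → p3 → p8 on input xxx.
No string of length < 3 is accepted (BFS exhausts all shorter strings without reaching an accepting state), and xxx is the lexicographically least accepting string of length 3.

xxx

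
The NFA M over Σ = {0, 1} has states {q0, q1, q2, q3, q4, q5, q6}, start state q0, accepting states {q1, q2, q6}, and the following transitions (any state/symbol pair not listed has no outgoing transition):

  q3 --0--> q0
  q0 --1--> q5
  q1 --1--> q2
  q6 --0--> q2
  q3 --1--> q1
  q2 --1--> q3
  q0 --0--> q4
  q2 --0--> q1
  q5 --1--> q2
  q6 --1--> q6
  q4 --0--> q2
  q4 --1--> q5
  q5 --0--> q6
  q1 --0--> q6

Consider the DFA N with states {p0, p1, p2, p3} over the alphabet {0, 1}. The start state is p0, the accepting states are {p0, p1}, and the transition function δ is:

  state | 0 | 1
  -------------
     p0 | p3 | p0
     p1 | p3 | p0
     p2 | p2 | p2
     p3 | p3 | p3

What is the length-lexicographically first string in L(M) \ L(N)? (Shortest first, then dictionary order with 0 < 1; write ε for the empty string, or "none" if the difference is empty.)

00

The string 00 is accepted by M but not by N.
No shorter string lies in the difference, and 00 is the lexicographically first length-2 string in L(M) \ L(N).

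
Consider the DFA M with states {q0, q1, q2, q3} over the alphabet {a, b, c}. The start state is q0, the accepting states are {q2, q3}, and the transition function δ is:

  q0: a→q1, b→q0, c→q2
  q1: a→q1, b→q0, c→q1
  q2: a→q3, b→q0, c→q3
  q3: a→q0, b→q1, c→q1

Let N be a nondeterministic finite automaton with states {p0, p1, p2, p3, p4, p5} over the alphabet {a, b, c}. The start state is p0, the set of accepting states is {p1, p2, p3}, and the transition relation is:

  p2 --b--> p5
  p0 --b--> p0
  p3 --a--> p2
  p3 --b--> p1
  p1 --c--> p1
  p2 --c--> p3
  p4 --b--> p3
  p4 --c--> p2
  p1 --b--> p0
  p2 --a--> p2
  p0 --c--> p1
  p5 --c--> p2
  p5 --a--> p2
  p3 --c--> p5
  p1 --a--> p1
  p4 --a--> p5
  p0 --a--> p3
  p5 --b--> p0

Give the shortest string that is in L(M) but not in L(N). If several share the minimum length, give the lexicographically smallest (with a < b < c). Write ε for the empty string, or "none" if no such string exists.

aabcaacc

The string aabcaacc is accepted by M but not by N.
No shorter string lies in the difference, and aabcaacc is the lexicographically first length-8 string in L(M) \ L(N).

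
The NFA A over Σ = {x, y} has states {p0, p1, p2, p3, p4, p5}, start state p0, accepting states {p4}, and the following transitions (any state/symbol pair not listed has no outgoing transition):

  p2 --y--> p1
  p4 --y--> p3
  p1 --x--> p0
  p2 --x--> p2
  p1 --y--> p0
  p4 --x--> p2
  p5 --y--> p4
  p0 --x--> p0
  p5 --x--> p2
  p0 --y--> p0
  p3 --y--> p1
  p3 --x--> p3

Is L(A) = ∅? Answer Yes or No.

Yes

The states reachable from the start state are {p0}.
None of the accepting states {p4} is reachable, so no string is accepted and L(A) = ∅.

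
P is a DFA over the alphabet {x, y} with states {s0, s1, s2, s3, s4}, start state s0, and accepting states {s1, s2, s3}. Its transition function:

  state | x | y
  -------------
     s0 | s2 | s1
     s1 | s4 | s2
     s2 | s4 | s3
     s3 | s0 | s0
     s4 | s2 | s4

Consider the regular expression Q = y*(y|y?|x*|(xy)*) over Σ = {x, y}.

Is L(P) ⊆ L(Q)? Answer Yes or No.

The string xxxy is in L(P) but not in L(Q).
So L(P) ⊄ L(Q).

No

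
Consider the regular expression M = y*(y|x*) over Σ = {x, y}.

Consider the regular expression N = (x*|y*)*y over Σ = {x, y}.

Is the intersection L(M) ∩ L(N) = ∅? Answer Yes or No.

No

The string y is accepted by both M and N.
Hence L(M) ∩ L(N) ≠ ∅.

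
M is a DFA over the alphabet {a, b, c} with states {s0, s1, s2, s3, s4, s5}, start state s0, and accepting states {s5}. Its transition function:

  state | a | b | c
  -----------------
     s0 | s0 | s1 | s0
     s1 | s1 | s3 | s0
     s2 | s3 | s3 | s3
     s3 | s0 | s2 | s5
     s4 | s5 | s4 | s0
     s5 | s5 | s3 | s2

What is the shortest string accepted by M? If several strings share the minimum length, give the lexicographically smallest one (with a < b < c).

A breadth-first search from s0 reaches an accepting state first via the path s0 → s1 → s3 → s5 on input bbc.
No string of length < 3 is accepted (BFS exhausts all shorter strings without reaching an accepting state), and bbc is the lexicographically least accepting string of length 3.

bbc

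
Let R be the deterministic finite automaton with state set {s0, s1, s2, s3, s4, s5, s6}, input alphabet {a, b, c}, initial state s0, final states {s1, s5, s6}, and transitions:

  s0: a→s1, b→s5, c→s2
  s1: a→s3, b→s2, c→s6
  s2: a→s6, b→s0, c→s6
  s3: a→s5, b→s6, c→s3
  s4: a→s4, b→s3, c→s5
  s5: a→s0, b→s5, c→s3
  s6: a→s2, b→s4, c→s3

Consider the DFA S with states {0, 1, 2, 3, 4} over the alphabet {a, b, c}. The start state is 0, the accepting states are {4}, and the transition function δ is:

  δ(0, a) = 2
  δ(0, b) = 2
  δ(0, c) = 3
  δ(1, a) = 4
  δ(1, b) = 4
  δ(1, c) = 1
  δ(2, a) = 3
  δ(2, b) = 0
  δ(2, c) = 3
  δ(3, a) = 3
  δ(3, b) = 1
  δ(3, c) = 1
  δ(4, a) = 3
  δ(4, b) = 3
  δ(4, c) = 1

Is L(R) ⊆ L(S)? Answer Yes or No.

No

The string a is in L(R) but not in L(S).
So L(R) ⊄ L(S).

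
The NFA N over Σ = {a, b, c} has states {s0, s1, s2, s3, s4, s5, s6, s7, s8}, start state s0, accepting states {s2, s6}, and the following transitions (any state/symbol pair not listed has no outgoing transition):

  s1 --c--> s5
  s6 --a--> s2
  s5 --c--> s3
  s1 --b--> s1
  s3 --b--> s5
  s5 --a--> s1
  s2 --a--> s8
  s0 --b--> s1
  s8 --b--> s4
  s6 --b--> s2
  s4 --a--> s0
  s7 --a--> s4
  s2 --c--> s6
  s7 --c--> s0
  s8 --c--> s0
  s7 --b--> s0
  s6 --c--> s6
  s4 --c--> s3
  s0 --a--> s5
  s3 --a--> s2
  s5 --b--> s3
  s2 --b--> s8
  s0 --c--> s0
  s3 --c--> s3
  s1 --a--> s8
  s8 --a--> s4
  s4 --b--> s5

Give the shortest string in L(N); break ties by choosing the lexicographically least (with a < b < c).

aba

A breadth-first search from s0 reaches an accepting state first via the path s0 → s5 → s3 → s2 on input aba.
No string of length < 3 is accepted (BFS exhausts all shorter strings without reaching an accepting state), and aba is the lexicographically least accepting string of length 3.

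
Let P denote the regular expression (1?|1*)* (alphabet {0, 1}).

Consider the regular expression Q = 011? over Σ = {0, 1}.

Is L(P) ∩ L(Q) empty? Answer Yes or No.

Converting the expression P to a DFA (subset construction, then merging equivalent states) gives the minimal DFA with states {p0, p1}, start state p0, accepting states {p0} and transitions p0: 0→p1, 1→p0; p1: 0→p1, 1→p1.
Converting the expression Q to a DFA (subset construction, then merging equivalent states) gives the minimal DFA with states {q0, q1, q2, q3, q4}, start state q0, accepting states {q3, q4} and transitions q0: 0→q1, 1→q2; q1: 0→q2, 1→q3; q2: 0→q2, 1→q2; q3: 0→q2, 1→q4; q4: 0→q2, 1→q2.
Exploring the product automaton P × Q from the start pair (p0, q0), following both machines on each input symbol, reaches 6 state pairs: (p0, q0), (p1, q1), (p0, q2), (p1, q2), (p1, q3), (p1, q4).
P accepts in {p0} and Q accepts in {q3, q4}; no reachable pair has both components accepting, so no string drives both machines to acceptance simultaneously and L(P) ∩ L(Q) = ∅.
So no string is accepted by both, and the intersection is empty.

Yes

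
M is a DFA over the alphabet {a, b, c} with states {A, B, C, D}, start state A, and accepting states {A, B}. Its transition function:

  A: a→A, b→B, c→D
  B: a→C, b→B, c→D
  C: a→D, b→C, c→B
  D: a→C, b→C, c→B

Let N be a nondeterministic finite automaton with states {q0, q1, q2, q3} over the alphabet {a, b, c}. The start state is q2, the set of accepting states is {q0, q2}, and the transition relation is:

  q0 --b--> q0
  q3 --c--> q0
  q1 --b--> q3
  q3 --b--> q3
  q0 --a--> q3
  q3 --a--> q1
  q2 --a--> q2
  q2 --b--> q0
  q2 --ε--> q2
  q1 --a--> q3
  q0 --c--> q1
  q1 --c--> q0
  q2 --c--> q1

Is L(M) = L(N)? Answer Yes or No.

Exploring the product automaton M × N from the start pair (A, q2), following both machines on each input symbol, reaches 4 state pairs: (A, q2), (B, q0), (D, q1), (C, q3).
M accepts in {A, B} and N accepts in {q0, q2}. In every reachable pair the two components are either both accepting — (A, q2), (B, q0) — or both non-accepting, so no string is accepted by exactly one of the machines: L(M) \ L(N) and L(N) \ L(M) are both empty.
Hence every string is accepted by M iff it is accepted by N, and the two languages coincide.

Yes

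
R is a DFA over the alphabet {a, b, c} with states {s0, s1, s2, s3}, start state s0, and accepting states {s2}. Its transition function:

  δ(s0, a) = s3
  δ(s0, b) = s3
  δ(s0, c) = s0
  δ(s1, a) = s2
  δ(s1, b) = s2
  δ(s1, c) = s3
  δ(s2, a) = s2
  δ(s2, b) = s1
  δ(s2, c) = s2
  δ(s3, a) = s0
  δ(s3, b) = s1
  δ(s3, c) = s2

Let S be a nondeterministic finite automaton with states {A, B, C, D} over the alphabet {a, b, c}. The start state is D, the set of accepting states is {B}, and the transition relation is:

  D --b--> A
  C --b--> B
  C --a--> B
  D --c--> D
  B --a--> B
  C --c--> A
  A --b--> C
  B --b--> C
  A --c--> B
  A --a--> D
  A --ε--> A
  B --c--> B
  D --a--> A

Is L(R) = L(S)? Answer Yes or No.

Exploring the product automaton R × S from the start pair (s0, D), following both machines on each input symbol, reaches 4 state pairs: (s0, D), (s3, A), (s1, C), (s2, B).
R accepts in {s2} and S accepts in {B}. In every reachable pair the two components are either both accepting — (s2, B) — or both non-accepting, so no string is accepted by exactly one of the machines: L(R) \ L(S) and L(S) \ L(R) are both empty.
Hence every string is accepted by R iff it is accepted by S, and the two languages coincide.

Yes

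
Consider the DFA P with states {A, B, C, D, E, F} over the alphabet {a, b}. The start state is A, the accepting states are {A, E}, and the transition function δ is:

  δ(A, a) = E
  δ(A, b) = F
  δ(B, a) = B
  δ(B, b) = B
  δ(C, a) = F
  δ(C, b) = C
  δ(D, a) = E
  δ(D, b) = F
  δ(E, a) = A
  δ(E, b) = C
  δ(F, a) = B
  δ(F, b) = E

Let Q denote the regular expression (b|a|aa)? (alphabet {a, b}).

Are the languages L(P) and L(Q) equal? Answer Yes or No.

No

The string bb is accepted by P but rejected by Q.
So L(P) ≠ L(Q).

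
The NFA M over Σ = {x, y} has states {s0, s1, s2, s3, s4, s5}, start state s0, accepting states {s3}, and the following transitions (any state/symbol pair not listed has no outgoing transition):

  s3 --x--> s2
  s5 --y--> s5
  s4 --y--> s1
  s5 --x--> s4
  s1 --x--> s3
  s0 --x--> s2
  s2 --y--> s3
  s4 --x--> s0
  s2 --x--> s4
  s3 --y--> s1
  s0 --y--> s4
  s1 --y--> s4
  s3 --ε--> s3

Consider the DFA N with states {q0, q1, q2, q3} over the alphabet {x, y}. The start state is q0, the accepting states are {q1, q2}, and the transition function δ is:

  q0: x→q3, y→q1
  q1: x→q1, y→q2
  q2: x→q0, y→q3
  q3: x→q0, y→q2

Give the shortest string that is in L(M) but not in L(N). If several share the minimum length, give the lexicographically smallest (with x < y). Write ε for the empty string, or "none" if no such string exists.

The string yyx is accepted by M but not by N.
No shorter string lies in the difference, and yyx is the lexicographically first length-3 string in L(M) \ L(N).

yyx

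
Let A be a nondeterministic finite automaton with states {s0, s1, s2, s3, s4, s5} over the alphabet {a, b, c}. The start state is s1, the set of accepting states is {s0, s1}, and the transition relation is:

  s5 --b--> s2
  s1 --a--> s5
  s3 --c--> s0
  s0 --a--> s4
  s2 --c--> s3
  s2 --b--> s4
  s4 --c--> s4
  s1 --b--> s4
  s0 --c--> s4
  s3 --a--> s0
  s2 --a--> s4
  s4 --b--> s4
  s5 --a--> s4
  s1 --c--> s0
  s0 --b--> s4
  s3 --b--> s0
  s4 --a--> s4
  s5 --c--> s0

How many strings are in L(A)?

The useful subgraph on states {s0, s1, s2, s3, s5} is acyclic, so L(A) is finite; the longest accepting path visits 5 useful states, giving maximum string length 4.
Counting accepting paths from s1 by length: 1 of length 0, 1 of length 1, 1 of length 2, 3 of length 4. Total 6.

6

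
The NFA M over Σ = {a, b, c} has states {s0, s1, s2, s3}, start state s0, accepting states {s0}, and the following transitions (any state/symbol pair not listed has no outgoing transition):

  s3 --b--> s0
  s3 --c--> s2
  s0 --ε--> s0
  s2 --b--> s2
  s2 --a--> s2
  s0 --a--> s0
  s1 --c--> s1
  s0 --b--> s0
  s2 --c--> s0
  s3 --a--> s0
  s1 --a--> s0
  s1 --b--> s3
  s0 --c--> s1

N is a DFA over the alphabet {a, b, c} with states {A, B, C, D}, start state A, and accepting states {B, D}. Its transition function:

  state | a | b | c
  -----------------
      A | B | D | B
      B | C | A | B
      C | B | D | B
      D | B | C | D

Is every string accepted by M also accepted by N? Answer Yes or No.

The empty string ε is in L(M) but not in L(N).
So L(M) ⊄ L(N).

No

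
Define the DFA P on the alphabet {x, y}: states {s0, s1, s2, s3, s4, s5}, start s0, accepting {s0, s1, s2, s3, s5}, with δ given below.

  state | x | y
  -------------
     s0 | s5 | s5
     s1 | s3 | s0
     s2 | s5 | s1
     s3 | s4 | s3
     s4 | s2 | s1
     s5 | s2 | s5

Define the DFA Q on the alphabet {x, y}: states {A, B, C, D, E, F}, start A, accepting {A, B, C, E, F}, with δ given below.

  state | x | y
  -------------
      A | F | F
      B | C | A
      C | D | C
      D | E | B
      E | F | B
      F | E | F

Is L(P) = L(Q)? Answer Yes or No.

Yes

Exploring the product automaton P × Q from the start pair (s0, A), following both machines on each input symbol, reaches 6 state pairs: (s0, A), (s5, F), (s2, E), (s1, B), (s3, C), (s4, D).
P accepts in {s0, s1, s2, s3, s5} and Q accepts in {A, B, C, E, F}. In every reachable pair the two components are either both accepting — (s0, A), (s5, F), (s2, E), (s1, B), (s3, C) — or both non-accepting, so no string is accepted by exactly one of the machines: L(P) \ L(Q) and L(Q) \ L(P) are both empty.
Hence every string is accepted by P iff it is accepted by Q, and the two languages coincide.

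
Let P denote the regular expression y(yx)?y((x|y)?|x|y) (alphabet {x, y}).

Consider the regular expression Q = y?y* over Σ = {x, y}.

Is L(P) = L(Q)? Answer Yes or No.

The string yyx is accepted by P but rejected by Q.
So L(P) ≠ L(Q).

No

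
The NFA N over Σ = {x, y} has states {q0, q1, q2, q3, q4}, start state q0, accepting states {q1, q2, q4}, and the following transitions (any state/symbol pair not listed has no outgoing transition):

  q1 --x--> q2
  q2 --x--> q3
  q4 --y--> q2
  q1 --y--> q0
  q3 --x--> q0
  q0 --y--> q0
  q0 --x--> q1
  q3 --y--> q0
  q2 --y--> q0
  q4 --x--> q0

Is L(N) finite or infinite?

infinite

State q0 is reachable from the start and can reach an accepting state, and it lies on the cycle q0 → q0.
Traversing that cycle any number of times yields accepted strings of unbounded length, so the language is infinite.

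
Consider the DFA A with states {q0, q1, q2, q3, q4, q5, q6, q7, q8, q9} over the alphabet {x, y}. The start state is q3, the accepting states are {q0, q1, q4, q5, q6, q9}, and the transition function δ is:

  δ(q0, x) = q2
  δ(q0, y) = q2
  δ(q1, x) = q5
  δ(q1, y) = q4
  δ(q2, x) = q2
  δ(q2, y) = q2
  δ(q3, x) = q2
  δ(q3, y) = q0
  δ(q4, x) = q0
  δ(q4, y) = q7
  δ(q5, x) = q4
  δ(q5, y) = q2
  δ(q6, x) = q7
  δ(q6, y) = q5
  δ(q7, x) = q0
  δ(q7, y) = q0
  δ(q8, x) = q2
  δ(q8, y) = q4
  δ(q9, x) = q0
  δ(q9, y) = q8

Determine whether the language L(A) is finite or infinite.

finite

The useful states (reachable from q3 and able to reach an accepting state) are {q0, q3}.
Restricted to these states the transition graph has no cycle, so every accepting path has bounded length and L is finite.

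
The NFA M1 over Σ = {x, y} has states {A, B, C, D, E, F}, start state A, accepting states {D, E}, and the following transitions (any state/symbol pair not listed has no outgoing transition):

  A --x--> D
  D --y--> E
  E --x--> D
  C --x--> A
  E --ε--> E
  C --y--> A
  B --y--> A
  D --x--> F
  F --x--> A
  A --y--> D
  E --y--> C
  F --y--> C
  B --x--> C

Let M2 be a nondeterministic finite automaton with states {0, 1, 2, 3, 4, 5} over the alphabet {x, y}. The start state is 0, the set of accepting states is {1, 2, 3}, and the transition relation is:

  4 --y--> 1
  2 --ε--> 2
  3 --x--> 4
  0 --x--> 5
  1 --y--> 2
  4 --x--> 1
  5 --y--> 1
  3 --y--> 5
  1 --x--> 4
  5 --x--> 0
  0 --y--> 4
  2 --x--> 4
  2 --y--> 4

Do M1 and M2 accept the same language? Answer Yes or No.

The string x is accepted by M1 but rejected by M2.
So L(M1) ≠ L(M2).

No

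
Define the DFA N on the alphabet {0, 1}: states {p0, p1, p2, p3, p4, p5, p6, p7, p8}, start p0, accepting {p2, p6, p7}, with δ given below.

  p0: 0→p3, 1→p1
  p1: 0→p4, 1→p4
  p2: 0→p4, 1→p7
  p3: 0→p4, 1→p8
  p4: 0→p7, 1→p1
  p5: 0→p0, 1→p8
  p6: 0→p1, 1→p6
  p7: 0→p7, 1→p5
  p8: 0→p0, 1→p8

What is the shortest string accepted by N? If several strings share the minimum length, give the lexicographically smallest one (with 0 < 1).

A breadth-first search from p0 reaches an accepting state first via the path p0 → p3 → p4 → p7 on input 000.
No string of length < 3 is accepted (BFS exhausts all shorter strings without reaching an accepting state), and 000 is the lexicographically least accepting string of length 3.

000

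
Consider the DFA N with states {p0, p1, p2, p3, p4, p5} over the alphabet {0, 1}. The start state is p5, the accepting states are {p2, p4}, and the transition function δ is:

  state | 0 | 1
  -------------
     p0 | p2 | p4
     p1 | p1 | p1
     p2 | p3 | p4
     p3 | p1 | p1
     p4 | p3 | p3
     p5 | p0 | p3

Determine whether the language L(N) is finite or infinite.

finite

The useful states (reachable from p5 and able to reach an accepting state) are {p0, p2, p4, p5}.
Restricted to these states the transition graph has no cycle, so every accepting path has bounded length and L is finite.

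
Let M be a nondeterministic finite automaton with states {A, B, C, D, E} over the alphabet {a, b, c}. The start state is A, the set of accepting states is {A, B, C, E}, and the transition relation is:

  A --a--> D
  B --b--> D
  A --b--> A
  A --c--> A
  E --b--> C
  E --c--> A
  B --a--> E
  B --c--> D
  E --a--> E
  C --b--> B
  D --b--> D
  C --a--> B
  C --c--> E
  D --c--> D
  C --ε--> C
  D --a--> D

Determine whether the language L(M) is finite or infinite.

infinite

State A is reachable from the start and can reach an accepting state, and it lies on the cycle A → A.
Traversing that cycle any number of times yields accepted strings of unbounded length, so the language is infinite.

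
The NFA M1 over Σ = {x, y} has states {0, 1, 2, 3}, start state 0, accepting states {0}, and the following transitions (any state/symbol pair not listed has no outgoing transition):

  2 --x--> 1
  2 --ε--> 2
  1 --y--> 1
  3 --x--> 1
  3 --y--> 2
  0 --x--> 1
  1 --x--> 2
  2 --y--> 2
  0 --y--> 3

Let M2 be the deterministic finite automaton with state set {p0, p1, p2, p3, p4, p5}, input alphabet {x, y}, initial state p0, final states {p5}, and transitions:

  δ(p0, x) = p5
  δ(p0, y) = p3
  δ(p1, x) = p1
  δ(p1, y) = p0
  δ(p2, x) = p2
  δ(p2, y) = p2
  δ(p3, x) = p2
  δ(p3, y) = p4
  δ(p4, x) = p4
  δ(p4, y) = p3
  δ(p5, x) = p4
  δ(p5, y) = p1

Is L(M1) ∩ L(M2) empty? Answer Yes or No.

Yes

Exploring the product automaton M1 × M2 from the start pair (0, p0), following both machines on each input symbol, reaches 14 state pairs: (0, p0), (1, p5), (3, p3), (2, p4), (1, p1), (1, p2), (1, p4), (2, p3), (2, p1), (1, p0), (2, p2), (1, p3), (2, p0), (2, p5).
M1 accepts in {0} and M2 accepts in {p5}; no reachable pair has both components accepting, so no string drives both machines to acceptance simultaneously and L(M1) ∩ L(M2) = ∅.
So no string is accepted by both, and the intersection is empty.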